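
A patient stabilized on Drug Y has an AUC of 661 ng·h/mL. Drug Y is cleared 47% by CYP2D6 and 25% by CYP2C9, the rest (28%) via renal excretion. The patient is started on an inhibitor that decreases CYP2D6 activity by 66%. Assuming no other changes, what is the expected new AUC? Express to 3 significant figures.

The CYP2D6 pathway (47% of clearance) drops to 0.34× activity: 0.47 × 0.34 = 0.1598.
CYP2C9 (25%) and the residual 28% are unaffected.
CL_new/CL_old = 0.1598 + 0.25 + 0.28 = 0.6898.
AUC ∝ 1/CL, so new value = 661 / 0.6898 = 958 ng·h/mL.

958 ng·h/mL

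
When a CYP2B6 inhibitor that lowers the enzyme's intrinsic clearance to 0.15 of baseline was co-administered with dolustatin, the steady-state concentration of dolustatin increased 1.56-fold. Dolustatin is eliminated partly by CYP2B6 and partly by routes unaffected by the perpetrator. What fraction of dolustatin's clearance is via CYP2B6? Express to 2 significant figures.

Let fm be the CYP2B6 fraction. New clearance relative to baseline = fm × 0.15 + (1 − fm).
Steady-state concentration ratio = 1 / (new CL fraction), so new CL fraction = 1 / 1.56 = 0.641.
fm × 0.15 + 1 − fm = 0.641  ⇒  fm × (0.15 − 1) = −0.359  ⇒  fm = 0.42.

0.42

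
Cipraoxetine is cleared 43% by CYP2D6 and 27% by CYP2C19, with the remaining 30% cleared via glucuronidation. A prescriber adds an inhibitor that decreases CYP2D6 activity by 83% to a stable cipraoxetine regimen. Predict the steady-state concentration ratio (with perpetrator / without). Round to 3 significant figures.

1.55

The CYP2D6 pathway (43% of clearance) drops to 0.17× activity: 0.43 × 0.17 = 0.0731.
CYP2C19 (27%) and the residual 30% are unaffected.
New clearance relative to baseline: 0.0731 + 0.27 + 0.3 = 0.6431.
Since steady-state concentration ∝ 1/CL, the ratio is 1 / 0.6431 = 1.55.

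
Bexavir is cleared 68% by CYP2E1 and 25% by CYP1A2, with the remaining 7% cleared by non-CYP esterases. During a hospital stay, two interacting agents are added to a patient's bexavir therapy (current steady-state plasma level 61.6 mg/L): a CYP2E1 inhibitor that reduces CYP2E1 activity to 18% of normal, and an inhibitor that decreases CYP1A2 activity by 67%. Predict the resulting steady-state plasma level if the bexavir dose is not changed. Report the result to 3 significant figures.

224 mg/L

CYP2E1: 0.68 × 0.18 = 0.1224
CYP1A2: 0.25 × 0.33 = 0.0825
Other: 0.07 (unchanged)
Relative clearance = 0.1224 + 0.0825 + 0.07 = 0.2749.
Steady-state plasma level ∝ 1/CL: new value = 61.6 / 0.2749 = 224 mg/L.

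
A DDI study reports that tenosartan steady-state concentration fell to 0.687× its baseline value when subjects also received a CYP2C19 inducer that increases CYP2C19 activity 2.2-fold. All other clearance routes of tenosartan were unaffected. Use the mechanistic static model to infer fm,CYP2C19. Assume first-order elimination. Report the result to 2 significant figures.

0.38

CL'/CL = 1 / 0.687 = 1.456
2.2·fm + (1 − fm) = 1.456
fm = (1.456 − 1) / (2.2 − 1) = 0.38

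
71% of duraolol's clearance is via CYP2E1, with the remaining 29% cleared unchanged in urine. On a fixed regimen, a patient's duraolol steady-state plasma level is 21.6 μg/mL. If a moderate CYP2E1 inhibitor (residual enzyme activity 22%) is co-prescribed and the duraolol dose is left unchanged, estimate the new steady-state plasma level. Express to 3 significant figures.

48.4 μg/mL

CYP2E1: 0.71 × 0.22 = 0.1562
Other: 0.29 (unchanged)
Relative clearance = 0.1562 + 0.29 = 0.4462.
With dosing unchanged, steady-state plasma level scales as 1/CL: 21.6 / 0.4462 = 48.4 μg/mL.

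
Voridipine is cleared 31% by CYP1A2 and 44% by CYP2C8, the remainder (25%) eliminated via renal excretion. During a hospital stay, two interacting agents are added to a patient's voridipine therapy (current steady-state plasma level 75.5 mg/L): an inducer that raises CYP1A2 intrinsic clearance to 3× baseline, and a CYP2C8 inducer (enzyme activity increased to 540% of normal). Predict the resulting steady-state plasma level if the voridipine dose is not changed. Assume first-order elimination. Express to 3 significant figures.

CYP1A2: 0.31 × 3 = 0.93
CYP2C8: 0.44 × 5.4 = 2.376
Other: 0.25 (unchanged)
CL_new/CL_old = 0.93 + 2.376 + 0.25 = 3.556.
New steady-state plasma level = 75.5 / 3.556 = 21.2 mg/L (concentration scales inversely with clearance).

21.2 mg/L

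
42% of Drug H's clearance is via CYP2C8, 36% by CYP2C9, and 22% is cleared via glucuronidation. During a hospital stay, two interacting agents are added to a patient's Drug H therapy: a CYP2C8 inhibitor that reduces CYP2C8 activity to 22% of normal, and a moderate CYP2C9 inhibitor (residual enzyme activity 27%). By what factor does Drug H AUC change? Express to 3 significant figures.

2.44

The CYP2C8 pathway (42% of clearance) falls to 0.22× activity: 0.42 × 0.22 = 0.0924.
The CYP2C9 pathway (36% of clearance) is reduced to 0.27× activity: 0.36 × 0.27 = 0.0972.
The remaining 22% of clearance is unaffected.
New clearance relative to baseline: 0.0924 + 0.0972 + 0.22 = 0.4096.
AUC ∝ 1/CL: fold-change = 1 / 0.4096 = 2.44.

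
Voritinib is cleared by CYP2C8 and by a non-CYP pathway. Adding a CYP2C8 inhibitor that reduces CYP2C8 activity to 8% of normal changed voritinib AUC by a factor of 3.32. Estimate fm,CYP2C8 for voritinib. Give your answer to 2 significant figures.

CL'/CL = 1 / 3.32 = 0.3012
0.08·fm + (1 − fm) = 0.3012
fm = (0.3012 − 1) / (0.08 − 1) = 0.76

0.76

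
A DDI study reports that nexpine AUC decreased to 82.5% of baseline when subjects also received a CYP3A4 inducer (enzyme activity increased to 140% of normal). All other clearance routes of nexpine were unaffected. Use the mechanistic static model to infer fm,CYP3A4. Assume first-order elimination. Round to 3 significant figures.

Let x = fm,CYP3A4. Because AUC ∝ 1/CL, relative clearance rose to 1/0.825 = 1.212.
Only the CYP3A4 route changed, so 1.212 = x·1.4 + (1 − x), giving x = 0.530.

0.530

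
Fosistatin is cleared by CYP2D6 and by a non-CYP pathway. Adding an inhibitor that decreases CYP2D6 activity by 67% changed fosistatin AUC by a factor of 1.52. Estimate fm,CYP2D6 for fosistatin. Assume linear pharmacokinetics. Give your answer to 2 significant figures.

0.51

CL'/CL = 1 / 1.52 = 0.6579
0.33·fm + (1 − fm) = 0.6579
fm = (0.6579 − 1) / (0.33 − 1) = 0.51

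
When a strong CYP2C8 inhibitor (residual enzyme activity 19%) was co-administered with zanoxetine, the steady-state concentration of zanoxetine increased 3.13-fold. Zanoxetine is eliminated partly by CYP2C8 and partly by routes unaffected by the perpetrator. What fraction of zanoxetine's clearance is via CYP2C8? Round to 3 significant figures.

Let fm be the CYP2C8 fraction. New clearance relative to baseline = fm × 0.19 + (1 − fm).
Steady-state concentration ratio = 1 / (new CL fraction), so new CL fraction = 1 / 3.13 = 0.3195.
fm × 0.19 + 1 − fm = 0.3195  ⇒  fm × (0.19 − 1) = −0.6805  ⇒  fm = 0.840.

0.840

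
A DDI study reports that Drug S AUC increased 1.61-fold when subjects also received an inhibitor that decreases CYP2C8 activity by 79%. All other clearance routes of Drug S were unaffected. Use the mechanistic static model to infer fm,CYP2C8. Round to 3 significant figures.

CL'/CL = 1 / 1.61 = 0.6211
0.21·fm + (1 − fm) = 0.6211
fm = (0.6211 − 1) / (0.21 − 1) = 0.480

0.480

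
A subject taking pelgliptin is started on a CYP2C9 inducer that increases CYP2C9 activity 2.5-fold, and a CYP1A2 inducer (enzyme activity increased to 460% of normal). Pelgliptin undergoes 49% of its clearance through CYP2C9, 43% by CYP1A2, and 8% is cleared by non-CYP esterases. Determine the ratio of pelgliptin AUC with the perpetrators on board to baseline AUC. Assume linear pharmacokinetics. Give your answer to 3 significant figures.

CYP2C9: 0.49 × 2.5 = 1.225
CYP1A2: 0.43 × 4.6 = 1.978
Other: 0.08 (unchanged)
New clearance relative to baseline: 1.225 + 1.978 + 0.08 = 3.283.
Because AUC varies inversely with clearance, the combined effect is 1 / 3.283 = 0.305.

0.305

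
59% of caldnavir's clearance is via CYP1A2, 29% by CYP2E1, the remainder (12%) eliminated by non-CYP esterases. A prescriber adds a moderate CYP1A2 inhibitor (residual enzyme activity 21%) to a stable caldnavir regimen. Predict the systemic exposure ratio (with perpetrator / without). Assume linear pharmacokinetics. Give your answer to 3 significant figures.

1.87

CYP1A2: 0.59 × 0.21 = 0.1239
CYP2E1: 0.29 (unchanged)
Other: 0.12 (unchanged)
Relative clearance = 0.1239 + 0.29 + 0.12 = 0.5339.
Systemic exposure is inversely proportional to clearance, so the fold-change is 1 / 0.5339 = 1.87.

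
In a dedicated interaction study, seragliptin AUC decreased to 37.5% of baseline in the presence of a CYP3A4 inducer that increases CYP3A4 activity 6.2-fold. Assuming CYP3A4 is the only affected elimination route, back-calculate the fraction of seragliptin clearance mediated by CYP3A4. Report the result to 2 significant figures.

0.32

CL'/CL = 1 / 0.375 = 2.667
6.2·fm + (1 − fm) = 2.667
fm = (2.667 − 1) / (6.2 − 1) = 0.32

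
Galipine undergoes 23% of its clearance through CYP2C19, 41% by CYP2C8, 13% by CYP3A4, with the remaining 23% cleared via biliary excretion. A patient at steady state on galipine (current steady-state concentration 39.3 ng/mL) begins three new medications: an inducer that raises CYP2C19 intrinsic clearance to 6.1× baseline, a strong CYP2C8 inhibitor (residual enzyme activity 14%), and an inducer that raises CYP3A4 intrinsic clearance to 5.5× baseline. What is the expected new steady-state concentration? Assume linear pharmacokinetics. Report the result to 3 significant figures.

The CYP2C19 pathway (23% of clearance) rises to 6.1× activity: 0.23 × 6.1 = 1.403.
The CYP2C8 pathway (41% of clearance) drops to 0.14× activity: 0.41 × 0.14 = 0.0574.
The CYP3A4 pathway (13% of clearance) rises to 5.5× activity: 0.13 × 5.5 = 0.715.
The remaining 23% of clearance is unaffected.
Relative clearance = 1.403 + 0.0574 + 0.715 + 0.23 = 2.4054.
Dividing the baseline by the relative clearance: 39.3 / 2.4054 = 16.3 ng/mL.

16.3 ng/mL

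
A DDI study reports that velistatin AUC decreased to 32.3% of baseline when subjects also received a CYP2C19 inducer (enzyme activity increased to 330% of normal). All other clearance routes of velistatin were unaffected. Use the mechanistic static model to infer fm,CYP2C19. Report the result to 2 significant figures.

CL'/CL = 1 / 0.323 = 3.096
3.3·fm + (1 − fm) = 3.096
fm = (3.096 − 1) / (3.3 − 1) = 0.91

0.91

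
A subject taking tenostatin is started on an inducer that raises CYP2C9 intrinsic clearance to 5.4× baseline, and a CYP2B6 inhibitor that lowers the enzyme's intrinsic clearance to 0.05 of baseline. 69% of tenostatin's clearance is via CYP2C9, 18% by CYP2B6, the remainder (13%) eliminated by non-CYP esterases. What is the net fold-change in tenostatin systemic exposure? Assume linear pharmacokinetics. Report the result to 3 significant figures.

The CYP2C9 pathway (69% of clearance) rises to 5.4× activity: 0.69 × 5.4 = 3.726.
The CYP2B6 pathway (18% of clearance) is reduced to 0.05× activity: 0.18 × 0.05 = 0.009.
The remaining 13% of clearance is unaffected.
CL_new/CL_old = 3.726 + 0.009 + 0.13 = 3.865.
Net systemic exposure ratio = 1 / 3.865 = 0.259.

0.259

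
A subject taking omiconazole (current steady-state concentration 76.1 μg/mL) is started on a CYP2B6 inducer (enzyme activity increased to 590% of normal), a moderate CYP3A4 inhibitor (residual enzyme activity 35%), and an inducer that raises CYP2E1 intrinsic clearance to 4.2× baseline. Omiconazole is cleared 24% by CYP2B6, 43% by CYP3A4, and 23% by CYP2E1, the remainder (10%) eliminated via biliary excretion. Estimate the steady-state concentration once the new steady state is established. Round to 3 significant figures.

The CYP2B6 pathway (24% of clearance) increases to 5.9× activity: 0.24 × 5.9 = 1.416.
The CYP3A4 pathway (43% of clearance) falls to 0.35× activity: 0.43 × 0.35 = 0.1505.
The CYP2E1 pathway (23% of clearance) is boosted to 4.2× activity: 0.23 × 4.2 = 0.966.
The remaining 10% of clearance is unaffected.
Relative clearance = 1.416 + 0.1505 + 0.966 + 0.1 = 2.6325.
Dividing the baseline by the relative clearance: 76.1 / 2.6325 = 28.9 μg/mL.

28.9 μg/mL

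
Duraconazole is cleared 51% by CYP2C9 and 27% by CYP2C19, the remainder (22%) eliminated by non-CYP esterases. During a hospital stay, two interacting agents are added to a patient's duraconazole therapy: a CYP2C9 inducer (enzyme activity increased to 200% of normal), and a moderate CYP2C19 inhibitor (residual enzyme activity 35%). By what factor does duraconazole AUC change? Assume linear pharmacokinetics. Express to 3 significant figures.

The CYP2C9 pathway (51% of clearance) rises to 2× activity: 0.51 × 2 = 1.02.
The CYP2C19 pathway (27% of clearance) falls to 0.35× activity: 0.27 × 0.35 = 0.0945.
The remaining 22% of clearance is unaffected.
New clearance relative to baseline: 1.02 + 0.0945 + 0.22 = 1.3345.
Because AUC varies inversely with clearance, the combined effect is 1 / 1.3345 = 0.749.

0.749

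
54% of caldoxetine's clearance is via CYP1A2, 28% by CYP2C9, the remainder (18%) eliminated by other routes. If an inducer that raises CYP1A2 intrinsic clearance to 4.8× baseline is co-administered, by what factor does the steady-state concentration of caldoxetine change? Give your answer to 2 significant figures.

0.33

CYP1A2: 0.54 × 4.8 = 2.592
CYP2C9: 0.28 (unchanged)
Other: 0.18 (unchanged)
New clearance relative to baseline: 2.592 + 0.28 + 0.18 = 3.052.
Steady-state concentration ratio = CL_old/CL_new = 1 / 3.052 = 0.33.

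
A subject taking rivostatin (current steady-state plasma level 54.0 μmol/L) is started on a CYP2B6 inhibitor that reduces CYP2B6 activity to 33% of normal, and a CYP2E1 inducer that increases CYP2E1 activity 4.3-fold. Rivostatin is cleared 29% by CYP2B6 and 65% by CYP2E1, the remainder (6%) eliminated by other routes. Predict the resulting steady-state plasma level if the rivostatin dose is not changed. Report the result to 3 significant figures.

CYP2B6: 0.29 × 0.33 = 0.0957
CYP2E1: 0.65 × 4.3 = 2.795
Other: 0.06 (unchanged)
New clearance relative to baseline: 0.0957 + 2.795 + 0.06 = 2.9507.
Steady-state plasma level ∝ 1/CL: new value = 54.0 / 2.9507 = 18.3 μmol/L.

18.3 μmol/L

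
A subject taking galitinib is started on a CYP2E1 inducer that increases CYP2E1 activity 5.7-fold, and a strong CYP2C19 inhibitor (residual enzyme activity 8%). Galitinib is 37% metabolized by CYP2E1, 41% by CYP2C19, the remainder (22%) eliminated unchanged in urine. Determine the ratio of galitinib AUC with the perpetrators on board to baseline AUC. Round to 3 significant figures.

The CYP2E1 pathway (37% of clearance) rises to 5.7× activity: 0.37 × 5.7 = 2.109.
The CYP2C19 pathway (41% of clearance) drops to 0.08× activity: 0.41 × 0.08 = 0.0328.
The remaining 22% of clearance is unaffected.
Relative clearance = 2.109 + 0.0328 + 0.22 = 2.3618.
AUC ∝ 1/CL: fold-change = 1 / 2.3618 = 0.423.

0.423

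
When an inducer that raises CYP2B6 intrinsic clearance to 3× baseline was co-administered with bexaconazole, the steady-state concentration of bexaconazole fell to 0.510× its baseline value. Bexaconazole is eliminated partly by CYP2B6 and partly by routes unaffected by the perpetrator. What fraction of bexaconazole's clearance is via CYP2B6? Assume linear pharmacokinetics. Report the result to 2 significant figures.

CL'/CL = 1 / 0.510 = 1.961
3·fm + (1 − fm) = 1.961
fm = (1.961 − 1) / (3 − 1) = 0.48

0.48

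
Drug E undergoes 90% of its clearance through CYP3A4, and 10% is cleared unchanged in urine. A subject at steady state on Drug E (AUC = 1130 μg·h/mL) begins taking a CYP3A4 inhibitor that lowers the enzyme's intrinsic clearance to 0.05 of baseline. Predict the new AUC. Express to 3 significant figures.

7.79 × 10³ μg·h/mL

The CYP3A4 pathway (90% of clearance) falls to 0.05× activity: 0.9 × 0.05 = 0.045.
Non-CYP routes (10%) are unchanged.
New clearance relative to baseline: 0.045 + 0.1 = 0.145.
AUC ∝ 1/CL, so new value = 1130 / 0.145 = 7.79 × 10³ μg·h/mL.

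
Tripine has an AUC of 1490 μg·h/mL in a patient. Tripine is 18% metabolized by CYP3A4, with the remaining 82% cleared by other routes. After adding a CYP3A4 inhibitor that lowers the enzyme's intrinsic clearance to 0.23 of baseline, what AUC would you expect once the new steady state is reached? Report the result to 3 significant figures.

1.73 × 10³ μg·h/mL

CYP3A4: 0.18 × 0.23 = 0.0414
Other: 0.82 (unchanged)
CL_new/CL_old = 0.0414 + 0.82 = 0.8614.
AUC ∝ 1/CL, so new value = 1490 / 0.8614 = 1.73 × 10³ μg·h/mL.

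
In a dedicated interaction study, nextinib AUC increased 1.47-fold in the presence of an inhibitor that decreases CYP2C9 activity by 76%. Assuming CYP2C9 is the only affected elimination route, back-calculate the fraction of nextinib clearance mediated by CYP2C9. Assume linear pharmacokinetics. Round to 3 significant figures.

0.421

Write x for the fraction cleared via CYP2C9. The observed AUC change means clearance fell to 1/1.47 = 0.6803 of baseline.
Setting x·0.24 + (1 − x) = 0.6803 and solving: x = (0.6803 − 1)/(0.24 − 1) = 0.421.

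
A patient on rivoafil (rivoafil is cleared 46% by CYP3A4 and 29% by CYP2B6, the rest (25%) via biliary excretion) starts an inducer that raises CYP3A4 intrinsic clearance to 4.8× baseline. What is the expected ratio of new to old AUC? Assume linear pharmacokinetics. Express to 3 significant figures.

0.364

CYP3A4: 0.46 × 4.8 = 2.208
CYP2B6: 0.29 (unchanged)
Other: 0.25 (unchanged)
Relative clearance = 2.208 + 0.29 + 0.25 = 2.748.
Since AUC ∝ 1/CL, the ratio is 1 / 2.748 = 0.364.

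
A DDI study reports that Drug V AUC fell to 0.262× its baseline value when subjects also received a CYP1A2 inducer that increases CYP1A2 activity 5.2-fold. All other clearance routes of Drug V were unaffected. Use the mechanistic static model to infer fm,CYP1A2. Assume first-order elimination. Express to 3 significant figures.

Call the CYP1A2 fraction fm. After the interaction, CL_new/CL_old = fm × 5.2 + (1 − fm).
AUC ratio = 1 / (new CL fraction), so new CL fraction = 1 / 0.262 = 3.817.
fm × 5.2 + 1 − fm = 3.817  ⇒  fm × (5.2 − 1) = 2.817  ⇒  fm = 0.671.

0.671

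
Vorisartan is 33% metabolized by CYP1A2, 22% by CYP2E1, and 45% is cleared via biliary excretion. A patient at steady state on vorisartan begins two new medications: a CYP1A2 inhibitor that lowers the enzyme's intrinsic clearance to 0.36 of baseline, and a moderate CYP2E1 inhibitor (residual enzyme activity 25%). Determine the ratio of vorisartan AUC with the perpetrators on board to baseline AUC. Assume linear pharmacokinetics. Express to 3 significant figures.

1.60

The CYP1A2 pathway (33% of clearance) is reduced to 0.36× activity: 0.33 × 0.36 = 0.1188.
The CYP2E1 pathway (22% of clearance) drops to 0.25× activity: 0.22 × 0.25 = 0.055.
The remaining 45% of clearance is unaffected.
New clearance relative to baseline: 0.1188 + 0.055 + 0.45 = 0.6238.
AUC ∝ 1/CL: fold-change = 1 / 0.6238 = 1.60.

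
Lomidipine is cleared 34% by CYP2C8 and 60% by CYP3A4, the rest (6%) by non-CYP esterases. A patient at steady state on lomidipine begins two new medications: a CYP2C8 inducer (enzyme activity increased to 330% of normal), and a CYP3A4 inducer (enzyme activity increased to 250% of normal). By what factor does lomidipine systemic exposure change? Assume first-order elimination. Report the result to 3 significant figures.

0.373

The CYP2C8 pathway (34% of clearance) increases to 3.3× activity: 0.34 × 3.3 = 1.122.
The CYP3A4 pathway (60% of clearance) increases to 2.5× activity: 0.6 × 2.5 = 1.5.
Non-CYP routes (6%) are unchanged.
New clearance relative to baseline: 1.122 + 1.5 + 0.06 = 2.682.
Systemic exposure ∝ 1/CL: fold-change = 1 / 2.682 = 0.373.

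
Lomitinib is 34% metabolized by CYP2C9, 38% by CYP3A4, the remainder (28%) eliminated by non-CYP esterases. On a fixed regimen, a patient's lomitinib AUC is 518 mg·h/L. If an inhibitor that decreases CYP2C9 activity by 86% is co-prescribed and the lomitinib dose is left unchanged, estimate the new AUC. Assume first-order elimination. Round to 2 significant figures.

7.3 × 10² mg·h/L

The CYP2C9 pathway (34% of clearance) is reduced to 0.14× activity: 0.34 × 0.14 = 0.0476.
CYP3A4 (38%) and the residual 28% are unaffected.
New clearance relative to baseline: 0.0476 + 0.38 + 0.28 = 0.7076.
AUC ∝ 1/CL, so new value = 518 / 0.7076 = 7.3 × 10² mg·h/L.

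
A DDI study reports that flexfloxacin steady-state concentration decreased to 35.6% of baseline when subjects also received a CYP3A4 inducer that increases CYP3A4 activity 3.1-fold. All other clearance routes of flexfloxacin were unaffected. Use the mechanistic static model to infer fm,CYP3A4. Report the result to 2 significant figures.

Write x for the fraction cleared via CYP3A4. The observed steady-state concentration change means clearance rose to 1/0.356 = 2.809 of baseline.
Setting x·3.1 + (1 − x) = 2.809 and solving: x = (2.809 − 1)/(3.1 − 1) = 0.86.

0.86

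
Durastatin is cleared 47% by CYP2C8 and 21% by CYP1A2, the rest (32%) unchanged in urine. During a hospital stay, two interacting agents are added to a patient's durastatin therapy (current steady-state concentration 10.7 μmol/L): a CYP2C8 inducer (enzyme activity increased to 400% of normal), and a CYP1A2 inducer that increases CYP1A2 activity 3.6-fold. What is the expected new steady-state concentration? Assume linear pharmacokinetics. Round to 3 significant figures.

3.62 μmol/L

The CYP2C8 pathway (47% of clearance) rises to 4× activity: 0.47 × 4 = 1.88.
The CYP1A2 pathway (21% of clearance) rises to 3.6× activity: 0.21 × 3.6 = 0.756.
The remaining 32% of clearance is unaffected.
Relative clearance = 1.88 + 0.756 + 0.32 = 2.956.
Dividing the baseline by the relative clearance: 10.7 / 2.956 = 3.62 μmol/L.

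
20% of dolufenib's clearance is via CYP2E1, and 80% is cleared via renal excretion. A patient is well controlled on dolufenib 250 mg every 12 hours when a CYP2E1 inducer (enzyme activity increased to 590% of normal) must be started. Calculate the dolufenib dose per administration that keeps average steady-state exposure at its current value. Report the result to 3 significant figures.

495 mg

CYP2E1: 0.2 × 5.9 = 1.18
Other: 0.8 (unchanged)
CL_new/CL_old = 1.18 + 0.8 = 1.98.
To maintain the same steady-state level, dose must scale with clearance: new dose = 250 × 1.98 = 495 mg.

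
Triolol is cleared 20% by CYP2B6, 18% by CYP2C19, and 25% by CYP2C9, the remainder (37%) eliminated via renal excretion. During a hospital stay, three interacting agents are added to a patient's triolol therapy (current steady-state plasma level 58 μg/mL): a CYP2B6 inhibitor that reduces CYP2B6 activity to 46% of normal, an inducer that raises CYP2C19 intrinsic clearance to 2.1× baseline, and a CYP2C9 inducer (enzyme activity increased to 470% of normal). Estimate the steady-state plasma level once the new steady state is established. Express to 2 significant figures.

The CYP2B6 pathway (20% of clearance) falls to 0.46× activity: 0.2 × 0.46 = 0.092.
The CYP2C19 pathway (18% of clearance) increases to 2.1× activity: 0.18 × 2.1 = 0.378.
The CYP2C9 pathway (25% of clearance) increases to 4.7× activity: 0.25 × 4.7 = 1.175.
Non-CYP routes (37%) are unchanged.
CL_new/CL_old = 0.092 + 0.378 + 1.175 + 0.37 = 2.015.
Dividing the baseline by the relative clearance: 58 / 2.015 = 29 μg/mL.

29 μg/mL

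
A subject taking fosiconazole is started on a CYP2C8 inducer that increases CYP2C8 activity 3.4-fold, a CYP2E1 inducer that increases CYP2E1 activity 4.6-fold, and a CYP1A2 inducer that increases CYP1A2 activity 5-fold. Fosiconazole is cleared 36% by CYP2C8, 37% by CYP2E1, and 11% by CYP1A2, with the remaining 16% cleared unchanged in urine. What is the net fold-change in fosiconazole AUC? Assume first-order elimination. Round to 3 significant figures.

0.275

The CYP2C8 pathway (36% of clearance) increases to 3.4× activity: 0.36 × 3.4 = 1.224.
The CYP2E1 pathway (37% of clearance) rises to 4.6× activity: 0.37 × 4.6 = 1.702.
The CYP1A2 pathway (11% of clearance) increases to 5× activity: 0.11 × 5 = 0.55.
Non-CYP routes (16%) are unchanged.
CL_new/CL_old = 1.224 + 1.702 + 0.55 + 0.16 = 3.636.
Net AUC ratio = 1 / 3.636 = 0.275.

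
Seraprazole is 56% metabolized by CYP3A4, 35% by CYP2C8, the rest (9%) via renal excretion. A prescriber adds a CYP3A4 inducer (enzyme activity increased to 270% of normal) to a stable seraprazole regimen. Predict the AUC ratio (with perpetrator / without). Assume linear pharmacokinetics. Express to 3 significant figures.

0.512

The CYP3A4 pathway (56% of clearance) is boosted to 2.7× activity: 0.56 × 2.7 = 1.512.
CYP2C8 (35%) and the residual 9% are unaffected.
CL_new/CL_old = 1.512 + 0.35 + 0.09 = 1.952.
AUC ratio = CL_old/CL_new = 1 / 1.952 = 0.512.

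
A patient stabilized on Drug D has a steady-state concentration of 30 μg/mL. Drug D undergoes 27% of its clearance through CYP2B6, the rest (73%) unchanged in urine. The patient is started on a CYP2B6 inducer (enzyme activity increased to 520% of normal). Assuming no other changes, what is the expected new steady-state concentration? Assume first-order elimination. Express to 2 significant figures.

The CYP2B6 pathway (27% of clearance) is boosted to 5.2× activity: 0.27 × 5.2 = 1.404.
Non-CYP routes (73%) are unchanged.
New clearance relative to baseline: 1.404 + 0.73 = 2.134.
New steady-state concentration = baseline ÷ relative clearance = 30 / 2.134 = 14 μg/mL.

14 μg/mL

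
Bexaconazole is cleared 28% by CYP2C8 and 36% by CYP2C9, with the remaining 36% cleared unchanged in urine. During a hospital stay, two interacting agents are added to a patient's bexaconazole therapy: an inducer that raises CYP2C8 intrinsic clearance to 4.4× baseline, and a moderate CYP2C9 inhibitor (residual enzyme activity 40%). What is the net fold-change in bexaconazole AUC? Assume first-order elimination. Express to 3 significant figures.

0.576

The CYP2C8 pathway (28% of clearance) is boosted to 4.4× activity: 0.28 × 4.4 = 1.232.
The CYP2C9 pathway (36% of clearance) is reduced to 0.4× activity: 0.36 × 0.4 = 0.144.
The remaining 36% of clearance is unaffected.
CL_new/CL_old = 1.232 + 0.144 + 0.36 = 1.736.
AUC ∝ 1/CL: fold-change = 1 / 1.736 = 0.576.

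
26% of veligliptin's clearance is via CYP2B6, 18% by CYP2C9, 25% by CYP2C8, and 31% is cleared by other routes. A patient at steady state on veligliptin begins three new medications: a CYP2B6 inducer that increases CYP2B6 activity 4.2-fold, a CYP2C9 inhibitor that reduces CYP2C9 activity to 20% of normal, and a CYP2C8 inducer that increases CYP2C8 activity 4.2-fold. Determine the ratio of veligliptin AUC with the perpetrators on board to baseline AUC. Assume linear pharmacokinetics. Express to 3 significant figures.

CYP2B6: 0.26 × 4.2 = 1.092
CYP2C9: 0.18 × 0.2 = 0.036
CYP2C8: 0.25 × 4.2 = 1.05
Other: 0.31 (unchanged)
New clearance relative to baseline: 1.092 + 0.036 + 1.05 + 0.31 = 2.488.
AUC ∝ 1/CL: fold-change = 1 / 2.488 = 0.402.

0.402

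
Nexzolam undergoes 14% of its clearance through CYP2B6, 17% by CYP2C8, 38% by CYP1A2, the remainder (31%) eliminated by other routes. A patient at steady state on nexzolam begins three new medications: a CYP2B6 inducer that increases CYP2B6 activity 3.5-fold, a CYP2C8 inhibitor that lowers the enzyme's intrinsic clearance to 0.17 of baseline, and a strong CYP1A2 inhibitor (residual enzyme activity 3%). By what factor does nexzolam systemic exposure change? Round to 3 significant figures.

1.19

CYP2B6: 0.14 × 3.5 = 0.49
CYP2C8: 0.17 × 0.17 = 0.0289
CYP1A2: 0.38 × 0.03 = 0.0114
Other: 0.31 (unchanged)
New clearance relative to baseline: 0.49 + 0.0289 + 0.0114 + 0.31 = 0.8403.
Net systemic exposure ratio = 1 / 0.8403 = 1.19.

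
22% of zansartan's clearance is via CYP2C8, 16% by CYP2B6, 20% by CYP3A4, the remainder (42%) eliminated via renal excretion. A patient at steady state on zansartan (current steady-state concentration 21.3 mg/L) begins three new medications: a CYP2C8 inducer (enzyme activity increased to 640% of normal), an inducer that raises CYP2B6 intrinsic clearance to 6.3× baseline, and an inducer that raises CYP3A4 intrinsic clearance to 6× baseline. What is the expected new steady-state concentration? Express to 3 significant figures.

5.28 mg/L

The CYP2C8 pathway (22% of clearance) increases to 6.4× activity: 0.22 × 6.4 = 1.408.
The CYP2B6 pathway (16% of clearance) increases to 6.3× activity: 0.16 × 6.3 = 1.008.
The CYP3A4 pathway (20% of clearance) increases to 6× activity: 0.2 × 6 = 1.2.
Non-CYP routes (42%) are unchanged.
Relative clearance = 1.408 + 1.008 + 1.2 + 0.42 = 4.036.
Dividing the baseline by the relative clearance: 21.3 / 4.036 = 5.28 mg/L.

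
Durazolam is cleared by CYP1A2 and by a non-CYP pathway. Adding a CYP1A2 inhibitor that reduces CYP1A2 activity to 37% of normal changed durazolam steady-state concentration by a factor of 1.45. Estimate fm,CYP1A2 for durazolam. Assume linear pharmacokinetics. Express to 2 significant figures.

0.49

CL'/CL = 1 / 1.45 = 0.6897
0.37·fm + (1 − fm) = 0.6897
fm = (0.6897 − 1) / (0.37 − 1) = 0.49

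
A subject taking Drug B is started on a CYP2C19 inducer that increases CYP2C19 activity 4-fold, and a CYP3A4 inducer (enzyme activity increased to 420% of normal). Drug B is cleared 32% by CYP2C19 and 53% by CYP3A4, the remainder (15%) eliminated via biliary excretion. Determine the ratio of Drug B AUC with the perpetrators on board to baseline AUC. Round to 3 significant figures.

The CYP2C19 pathway (32% of clearance) is boosted to 4× activity: 0.32 × 4 = 1.28.
The CYP3A4 pathway (53% of clearance) increases to 4.2× activity: 0.53 × 4.2 = 2.226.
The remaining 15% of clearance is unaffected.
Relative clearance = 1.28 + 2.226 + 0.15 = 3.656.
Because AUC varies inversely with clearance, the combined effect is 1 / 3.656 = 0.274.

0.274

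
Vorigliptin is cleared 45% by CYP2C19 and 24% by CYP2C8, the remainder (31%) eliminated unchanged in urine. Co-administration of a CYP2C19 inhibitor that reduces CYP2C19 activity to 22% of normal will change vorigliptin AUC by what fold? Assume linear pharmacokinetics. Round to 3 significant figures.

The CYP2C19 pathway (45% of clearance) is reduced to 0.22× activity: 0.45 × 0.22 = 0.099.
CYP2C8 (24%) and the residual 31% are unaffected.
CL_new/CL_old = 0.099 + 0.24 + 0.31 = 0.649.
AUC is inversely proportional to clearance, so the fold-change is 1 / 0.649 = 1.54.

1.54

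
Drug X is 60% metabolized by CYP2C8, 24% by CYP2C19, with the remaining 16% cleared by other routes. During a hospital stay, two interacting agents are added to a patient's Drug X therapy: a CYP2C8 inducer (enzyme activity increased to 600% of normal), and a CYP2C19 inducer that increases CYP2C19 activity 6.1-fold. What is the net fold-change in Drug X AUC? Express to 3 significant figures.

0.191

The CYP2C8 pathway (60% of clearance) rises to 6× activity: 0.6 × 6 = 3.6.
The CYP2C19 pathway (24% of clearance) is boosted to 6.1× activity: 0.24 × 6.1 = 1.464.
Non-CYP routes (16%) are unchanged.
New clearance relative to baseline: 3.6 + 1.464 + 0.16 = 5.224.
Net AUC ratio = 1 / 5.224 = 0.191.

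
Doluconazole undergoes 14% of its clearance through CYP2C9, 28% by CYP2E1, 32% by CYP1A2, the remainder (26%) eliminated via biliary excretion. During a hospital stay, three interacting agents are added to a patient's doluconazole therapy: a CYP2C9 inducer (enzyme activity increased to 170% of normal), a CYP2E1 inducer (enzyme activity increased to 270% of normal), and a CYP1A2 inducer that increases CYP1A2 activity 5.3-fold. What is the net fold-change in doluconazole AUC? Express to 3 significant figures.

The CYP2C9 pathway (14% of clearance) is boosted to 1.7× activity: 0.14 × 1.7 = 0.238.
The CYP2E1 pathway (28% of clearance) is boosted to 2.7× activity: 0.28 × 2.7 = 0.756.
The CYP1A2 pathway (32% of clearance) rises to 5.3× activity: 0.32 × 5.3 = 1.696.
The remaining 26% of clearance is unaffected.
New clearance relative to baseline: 0.238 + 0.756 + 1.696 + 0.26 = 2.95.
Because AUC varies inversely with clearance, the combined effect is 1 / 2.95 = 0.339.

0.339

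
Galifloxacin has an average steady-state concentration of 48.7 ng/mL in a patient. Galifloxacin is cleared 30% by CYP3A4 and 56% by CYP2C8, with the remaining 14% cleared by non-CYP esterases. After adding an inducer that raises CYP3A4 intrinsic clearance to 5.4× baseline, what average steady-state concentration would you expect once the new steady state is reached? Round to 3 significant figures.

The CYP3A4 pathway (30% of clearance) rises to 5.4× activity: 0.3 × 5.4 = 1.62.
CYP2C8 (56%) and the residual 14% are unaffected.
New clearance relative to baseline: 1.62 + 0.56 + 0.14 = 2.32.
New average steady-state concentration = baseline ÷ relative clearance = 48.7 / 2.32 = 21.0 ng/mL.

21.0 ng/mL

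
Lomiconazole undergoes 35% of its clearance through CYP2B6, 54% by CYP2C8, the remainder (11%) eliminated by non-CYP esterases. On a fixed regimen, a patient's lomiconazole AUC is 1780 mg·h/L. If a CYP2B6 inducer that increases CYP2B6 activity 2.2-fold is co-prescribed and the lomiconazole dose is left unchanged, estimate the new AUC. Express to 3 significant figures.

1.25 × 10³ mg·h/L

The CYP2B6 pathway (35% of clearance) increases to 2.2× activity: 0.35 × 2.2 = 0.77.
CYP2C8 (54%) and the residual 11% are unaffected.
New clearance relative to baseline: 0.77 + 0.54 + 0.11 = 1.42.
With dosing unchanged, AUC scales as 1/CL: 1780 / 1.42 = 1.25 × 10³ mg·h/L.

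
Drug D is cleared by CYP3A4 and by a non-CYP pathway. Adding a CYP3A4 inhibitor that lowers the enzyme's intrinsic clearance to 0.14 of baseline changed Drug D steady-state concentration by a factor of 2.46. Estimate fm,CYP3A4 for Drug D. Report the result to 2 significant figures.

0.69

CL'/CL = 1 / 2.46 = 0.4065
0.14·fm + (1 − fm) = 0.4065
fm = (0.4065 − 1) / (0.14 − 1) = 0.69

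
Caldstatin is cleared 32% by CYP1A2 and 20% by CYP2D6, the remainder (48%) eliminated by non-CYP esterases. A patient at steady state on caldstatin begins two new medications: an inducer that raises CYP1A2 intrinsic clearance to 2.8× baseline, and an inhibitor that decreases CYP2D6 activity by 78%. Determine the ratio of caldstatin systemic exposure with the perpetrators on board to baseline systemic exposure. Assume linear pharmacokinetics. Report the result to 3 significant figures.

0.704

The CYP1A2 pathway (32% of clearance) rises to 2.8× activity: 0.32 × 2.8 = 0.896.
The CYP2D6 pathway (20% of clearance) is reduced to 0.22× activity: 0.2 × 0.22 = 0.044.
The remaining 48% of clearance is unaffected.
Relative clearance = 0.896 + 0.044 + 0.48 = 1.42.
Net systemic exposure ratio = 1 / 1.42 = 0.704.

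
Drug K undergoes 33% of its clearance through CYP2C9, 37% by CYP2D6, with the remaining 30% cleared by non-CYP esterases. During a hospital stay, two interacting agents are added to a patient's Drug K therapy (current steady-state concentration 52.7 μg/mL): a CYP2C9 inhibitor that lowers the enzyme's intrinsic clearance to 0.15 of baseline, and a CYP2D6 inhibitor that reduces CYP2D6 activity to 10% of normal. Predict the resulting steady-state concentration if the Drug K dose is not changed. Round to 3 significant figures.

The CYP2C9 pathway (33% of clearance) drops to 0.15× activity: 0.33 × 0.15 = 0.0495.
The CYP2D6 pathway (37% of clearance) drops to 0.1× activity: 0.37 × 0.1 = 0.037.
Non-CYP routes (30%) are unchanged.
Relative clearance = 0.0495 + 0.037 + 0.3 = 0.3865.
Dividing the baseline by the relative clearance: 52.7 / 0.3865 = 136 μg/mL.

136 μg/mL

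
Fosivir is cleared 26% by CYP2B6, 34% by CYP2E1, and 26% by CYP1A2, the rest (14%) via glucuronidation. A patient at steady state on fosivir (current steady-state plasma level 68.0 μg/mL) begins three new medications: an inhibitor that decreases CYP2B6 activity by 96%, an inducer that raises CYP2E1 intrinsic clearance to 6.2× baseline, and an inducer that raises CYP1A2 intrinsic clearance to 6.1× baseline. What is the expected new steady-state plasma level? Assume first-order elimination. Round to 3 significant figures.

17.7 μg/mL

CYP2B6: 0.26 × 0.04 = 0.0104
CYP2E1: 0.34 × 6.2 = 2.108
CYP1A2: 0.26 × 6.1 = 1.586
Other: 0.14 (unchanged)
Relative clearance = 0.0104 + 2.108 + 1.586 + 0.14 = 3.8444.
Steady-state plasma level ∝ 1/CL: new value = 68.0 / 3.8444 = 17.7 μg/mL.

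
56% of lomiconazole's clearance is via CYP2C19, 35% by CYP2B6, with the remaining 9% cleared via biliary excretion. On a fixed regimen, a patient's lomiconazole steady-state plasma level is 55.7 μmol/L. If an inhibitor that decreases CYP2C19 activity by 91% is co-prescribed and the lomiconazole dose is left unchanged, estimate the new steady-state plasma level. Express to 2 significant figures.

1.1 × 10² μmol/L

The CYP2C19 pathway (56% of clearance) falls to 0.09× activity: 0.56 × 0.09 = 0.0504.
CYP2B6 (35%) and the residual 9% are unaffected.
New clearance relative to baseline: 0.0504 + 0.35 + 0.09 = 0.4904.
With dosing unchanged, steady-state plasma level scales as 1/CL: 55.7 / 0.4904 = 1.1 × 10² μmol/L.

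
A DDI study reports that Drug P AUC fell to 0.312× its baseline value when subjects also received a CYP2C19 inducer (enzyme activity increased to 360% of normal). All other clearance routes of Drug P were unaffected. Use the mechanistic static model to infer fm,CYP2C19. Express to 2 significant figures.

Let fm be the CYP2C19 fraction. New clearance relative to baseline = fm × 3.6 + (1 − fm).
AUC ratio = 1 / (new CL fraction), so new CL fraction = 1 / 0.312 = 3.205.
fm × 3.6 + 1 − fm = 3.205  ⇒  fm × (3.6 − 1) = 2.205  ⇒  fm = 0.85.

0.85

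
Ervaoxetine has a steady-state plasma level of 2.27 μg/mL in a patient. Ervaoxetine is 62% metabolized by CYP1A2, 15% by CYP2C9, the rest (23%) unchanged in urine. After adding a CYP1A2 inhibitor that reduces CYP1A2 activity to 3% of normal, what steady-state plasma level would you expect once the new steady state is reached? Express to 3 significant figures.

CYP1A2: 0.62 × 0.03 = 0.0186
CYP2C9: 0.15 (unchanged)
Other: 0.23 (unchanged)
CL_new/CL_old = 0.0186 + 0.15 + 0.23 = 0.3986.
Steady-state plasma level ∝ 1/CL, so new value = 2.27 / 0.3986 = 5.69 μg/mL.

5.69 μg/mL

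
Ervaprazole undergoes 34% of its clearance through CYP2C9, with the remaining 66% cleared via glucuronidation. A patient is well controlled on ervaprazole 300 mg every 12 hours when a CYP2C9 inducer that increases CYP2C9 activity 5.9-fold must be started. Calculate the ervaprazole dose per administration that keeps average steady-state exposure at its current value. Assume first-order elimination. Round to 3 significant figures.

800 mg

The CYP2C9 pathway (34% of clearance) increases to 5.9× activity: 0.34 × 5.9 = 2.006.
The remaining 66% of clearance is unaffected.
Relative clearance = 2.006 + 0.66 = 2.666.
Css,avg = (dose rate)/CL, so holding Css fixed requires dose ∝ CL: 300 × 2.666 = 800 mg.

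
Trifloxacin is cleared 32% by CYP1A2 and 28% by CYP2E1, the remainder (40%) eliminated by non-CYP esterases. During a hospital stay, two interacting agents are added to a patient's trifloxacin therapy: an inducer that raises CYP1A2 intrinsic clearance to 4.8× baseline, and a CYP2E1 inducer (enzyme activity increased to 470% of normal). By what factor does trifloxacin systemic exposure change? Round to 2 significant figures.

0.31

The CYP1A2 pathway (32% of clearance) is boosted to 4.8× activity: 0.32 × 4.8 = 1.536.
The CYP2E1 pathway (28% of clearance) is boosted to 4.7× activity: 0.28 × 4.7 = 1.316.
The remaining 40% of clearance is unaffected.
CL_new/CL_old = 1.536 + 1.316 + 0.4 = 3.252.
Net systemic exposure ratio = 1 / 3.252 = 0.31.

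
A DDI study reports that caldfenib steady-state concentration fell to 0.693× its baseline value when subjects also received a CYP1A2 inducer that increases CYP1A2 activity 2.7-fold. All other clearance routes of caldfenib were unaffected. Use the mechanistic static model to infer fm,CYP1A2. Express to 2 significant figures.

Let fm be the CYP1A2 fraction. New clearance relative to baseline = fm × 2.7 + (1 − fm).
Steady-state concentration ratio = 1 / (new CL fraction), so new CL fraction = 1 / 0.693 = 1.443.
fm × 2.7 + 1 − fm = 1.443  ⇒  fm × (2.7 − 1) = 0.443  ⇒  fm = 0.26.

0.26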